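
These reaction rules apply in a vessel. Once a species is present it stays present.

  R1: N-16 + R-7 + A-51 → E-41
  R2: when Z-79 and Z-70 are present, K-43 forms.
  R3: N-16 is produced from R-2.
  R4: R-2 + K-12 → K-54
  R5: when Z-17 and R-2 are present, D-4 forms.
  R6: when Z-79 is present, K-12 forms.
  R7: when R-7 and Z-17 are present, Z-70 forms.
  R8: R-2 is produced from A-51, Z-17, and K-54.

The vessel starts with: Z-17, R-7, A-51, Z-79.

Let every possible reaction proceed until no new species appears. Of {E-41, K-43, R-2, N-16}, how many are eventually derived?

R-7 and Z-17 present → Z-70 forms (R7).
Z-79 and Z-70 present → K-43 forms (R2).
E-41 would need N-16, R-7, and A-51 (R1), but N-16 never forms.
K-43: reached.
R-2 would need A-51, Z-17, and K-54 (R8), but K-54 never forms.
N-16 would need R-2 (R3), but R-2 never forms.
Reached: K-43 — 1 of the 4.

1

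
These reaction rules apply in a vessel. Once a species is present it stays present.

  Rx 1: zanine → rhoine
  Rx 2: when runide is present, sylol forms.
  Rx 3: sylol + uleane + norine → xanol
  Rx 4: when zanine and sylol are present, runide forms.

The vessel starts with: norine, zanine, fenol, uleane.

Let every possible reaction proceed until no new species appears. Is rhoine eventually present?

Yes

zanine present → rhoine forms (Rx 1).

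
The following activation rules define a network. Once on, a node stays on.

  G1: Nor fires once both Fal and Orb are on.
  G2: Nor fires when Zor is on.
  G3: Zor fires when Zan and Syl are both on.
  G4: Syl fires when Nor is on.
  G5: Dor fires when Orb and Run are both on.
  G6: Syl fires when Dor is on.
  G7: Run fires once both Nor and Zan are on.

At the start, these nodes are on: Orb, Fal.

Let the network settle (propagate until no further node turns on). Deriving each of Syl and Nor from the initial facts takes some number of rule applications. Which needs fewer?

Nor

Nor: G1: Fal and Orb on → Nor on. [1 rule application]
Syl: G1: Fal and Orb on → Nor on. Nor is on, so Syl fires (G4). [2 rule applications]
Nor needs fewer.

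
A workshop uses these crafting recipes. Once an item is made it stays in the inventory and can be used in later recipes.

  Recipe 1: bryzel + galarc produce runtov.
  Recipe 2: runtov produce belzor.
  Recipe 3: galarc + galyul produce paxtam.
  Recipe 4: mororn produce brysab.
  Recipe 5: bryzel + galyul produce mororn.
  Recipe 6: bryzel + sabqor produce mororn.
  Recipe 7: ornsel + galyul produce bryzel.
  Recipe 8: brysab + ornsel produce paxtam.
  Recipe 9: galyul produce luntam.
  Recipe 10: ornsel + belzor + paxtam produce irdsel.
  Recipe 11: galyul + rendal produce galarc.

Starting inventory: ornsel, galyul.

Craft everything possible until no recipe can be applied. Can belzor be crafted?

belzor would need runtov (Recipe 2), but runtov is never obtained.

No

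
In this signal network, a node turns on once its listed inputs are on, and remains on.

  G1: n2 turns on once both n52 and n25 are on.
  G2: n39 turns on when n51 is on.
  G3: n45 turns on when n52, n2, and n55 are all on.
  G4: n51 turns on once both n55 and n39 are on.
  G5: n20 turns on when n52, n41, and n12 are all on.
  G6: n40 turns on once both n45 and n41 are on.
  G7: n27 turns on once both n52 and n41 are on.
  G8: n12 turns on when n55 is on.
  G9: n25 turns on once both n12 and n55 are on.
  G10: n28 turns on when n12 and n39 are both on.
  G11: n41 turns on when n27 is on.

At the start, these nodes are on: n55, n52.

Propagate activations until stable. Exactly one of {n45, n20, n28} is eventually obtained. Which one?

n55 is on, so n12 turns on (G8).
G9: n12 and n55 on → n25 on.
G1: n52 and n25 on → n2 on.
n52, n2, and n55 are on, so n45 turns on (G3).
n28 would need n12 and n39 (G10), but n39 never turns on. n20 would need n52, n41, and n12 (G5), but n41 never turns on.

n45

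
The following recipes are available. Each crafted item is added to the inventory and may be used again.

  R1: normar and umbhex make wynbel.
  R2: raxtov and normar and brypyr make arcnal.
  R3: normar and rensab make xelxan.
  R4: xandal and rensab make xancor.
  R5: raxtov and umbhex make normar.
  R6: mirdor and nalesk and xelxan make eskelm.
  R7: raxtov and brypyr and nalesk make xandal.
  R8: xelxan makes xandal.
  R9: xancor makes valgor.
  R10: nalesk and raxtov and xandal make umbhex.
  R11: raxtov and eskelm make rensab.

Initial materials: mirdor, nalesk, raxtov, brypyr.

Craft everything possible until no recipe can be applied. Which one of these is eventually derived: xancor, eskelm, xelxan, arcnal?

arcnal

Using R7, raxtov, brypyr, and nalesk make xandal.
nalesk and raxtov and xandal → umbhex (R10).
Using R5, raxtov and umbhex make normar.
raxtov and normar and brypyr → arcnal (R2).
eskelm would need mirdor, nalesk, and xelxan (R6), but xelxan is never obtained. xelxan would need normar and rensab (R3), but rensab is never obtained. xancor would need xandal and rensab (R4), but rensab is never obtained.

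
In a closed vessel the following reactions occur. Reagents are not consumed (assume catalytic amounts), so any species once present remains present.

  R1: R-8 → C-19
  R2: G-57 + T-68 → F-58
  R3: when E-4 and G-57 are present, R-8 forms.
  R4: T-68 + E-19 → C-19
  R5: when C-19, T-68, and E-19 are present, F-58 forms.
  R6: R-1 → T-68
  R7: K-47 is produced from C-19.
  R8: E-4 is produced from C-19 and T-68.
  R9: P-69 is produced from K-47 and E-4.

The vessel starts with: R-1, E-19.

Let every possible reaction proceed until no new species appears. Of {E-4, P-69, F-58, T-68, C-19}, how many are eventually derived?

R-1 present → T-68 forms (R6).
T-68 and E-19 present → C-19 forms (R4).
C-19, T-68, and E-19 present → F-58 forms (R5).
C-19 and T-68 present → E-4 forms (R8).
C-19 present → K-47 forms (R7).
K-47 and E-4 present → P-69 forms (R9).
E-4: reached.
P-69: reached.
F-58: reached.
T-68: reached.
C-19: reached.
All 5 are reached.

5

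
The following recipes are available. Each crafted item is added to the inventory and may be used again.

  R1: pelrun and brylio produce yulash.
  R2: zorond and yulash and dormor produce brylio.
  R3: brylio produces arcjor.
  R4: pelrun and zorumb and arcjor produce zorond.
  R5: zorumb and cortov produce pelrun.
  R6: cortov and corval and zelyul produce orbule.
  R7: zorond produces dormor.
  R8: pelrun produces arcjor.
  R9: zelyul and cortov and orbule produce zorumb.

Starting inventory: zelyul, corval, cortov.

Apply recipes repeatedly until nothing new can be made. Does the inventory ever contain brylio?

No

brylio would need zorond, yulash, and dormor (R2), but yulash is never obtained.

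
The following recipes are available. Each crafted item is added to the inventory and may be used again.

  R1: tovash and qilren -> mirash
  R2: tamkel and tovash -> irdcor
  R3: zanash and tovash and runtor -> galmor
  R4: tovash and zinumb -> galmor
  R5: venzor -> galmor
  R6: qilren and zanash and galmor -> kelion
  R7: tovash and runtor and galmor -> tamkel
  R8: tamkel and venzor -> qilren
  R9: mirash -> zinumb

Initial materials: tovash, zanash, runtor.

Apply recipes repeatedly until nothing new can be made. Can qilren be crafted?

qilren would need tamkel and venzor (R8), but venzor is never obtained.

No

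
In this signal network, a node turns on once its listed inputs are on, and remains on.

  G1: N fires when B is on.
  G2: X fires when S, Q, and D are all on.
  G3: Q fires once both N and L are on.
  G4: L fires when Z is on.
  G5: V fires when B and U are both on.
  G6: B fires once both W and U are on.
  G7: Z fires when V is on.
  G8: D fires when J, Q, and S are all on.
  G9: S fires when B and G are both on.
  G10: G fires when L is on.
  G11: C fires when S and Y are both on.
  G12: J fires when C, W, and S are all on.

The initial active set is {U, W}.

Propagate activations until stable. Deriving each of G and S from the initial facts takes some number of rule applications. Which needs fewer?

G

G: W and U are on, so B fires (G6). B and U are on, so V fires (G5). G7: V on → Z on. G4: Z on → L on. L is on, so G fires (G10). [5 rule applications]
S: W and U are on, so B fires (G6). G5: B and U on → V on. V is on, so Z fires (G7). G4: Z on → L on. G10: L on → G on. G9: B and G on → S on. [6 rule applications]
G needs fewer.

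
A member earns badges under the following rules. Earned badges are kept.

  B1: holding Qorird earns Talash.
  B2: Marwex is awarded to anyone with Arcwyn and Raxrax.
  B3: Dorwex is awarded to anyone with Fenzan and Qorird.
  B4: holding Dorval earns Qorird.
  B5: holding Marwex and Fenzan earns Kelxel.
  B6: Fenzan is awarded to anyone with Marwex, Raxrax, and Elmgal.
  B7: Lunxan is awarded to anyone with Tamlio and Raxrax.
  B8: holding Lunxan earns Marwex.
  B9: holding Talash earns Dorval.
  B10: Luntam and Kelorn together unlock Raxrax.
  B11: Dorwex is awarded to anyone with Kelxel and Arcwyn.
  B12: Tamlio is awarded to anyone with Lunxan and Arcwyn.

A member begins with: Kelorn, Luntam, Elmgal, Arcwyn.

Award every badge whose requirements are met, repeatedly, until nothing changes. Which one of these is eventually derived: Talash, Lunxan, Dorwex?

With Luntam and Kelorn, Raxrax is earned (B10).
With Arcwyn and Raxrax, Marwex is earned (B2).
With Marwex, Raxrax, and Elmgal, Fenzan is earned (B6).
With Marwex and Fenzan, Kelxel is earned (B5).
With Kelxel and Arcwyn, Dorwex is earned (B11).
Talash would need Qorird (B1), but Qorird is never earned. Lunxan would need Tamlio and Raxrax (B7), but Tamlio is never earned.

Dorwex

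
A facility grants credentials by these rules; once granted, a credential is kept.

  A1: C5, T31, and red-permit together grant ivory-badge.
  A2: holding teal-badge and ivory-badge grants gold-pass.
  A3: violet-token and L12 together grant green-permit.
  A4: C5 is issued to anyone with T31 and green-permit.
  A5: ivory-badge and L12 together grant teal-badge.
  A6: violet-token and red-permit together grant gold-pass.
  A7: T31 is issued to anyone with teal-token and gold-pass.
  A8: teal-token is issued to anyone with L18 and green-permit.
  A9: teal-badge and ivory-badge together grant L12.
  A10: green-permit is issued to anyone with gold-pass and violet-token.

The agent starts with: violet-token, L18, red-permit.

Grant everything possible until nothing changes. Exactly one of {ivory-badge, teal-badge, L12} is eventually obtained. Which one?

ivory-badge

Holding violet-token and red-permit grants gold-pass (A6).
Holding gold-pass and violet-token grants green-permit (A10).
Holding L18 and green-permit grants teal-token (A8).
Holding teal-token and gold-pass grants T31 (A7).
Holding T31 and green-permit grants C5 (A4).
Holding C5, T31, and red-permit grants ivory-badge (A1).
teal-badge would need ivory-badge and L12 (A5), but L12 is never granted. L12 would need teal-badge and ivory-badge (A9), but teal-badge is never granted.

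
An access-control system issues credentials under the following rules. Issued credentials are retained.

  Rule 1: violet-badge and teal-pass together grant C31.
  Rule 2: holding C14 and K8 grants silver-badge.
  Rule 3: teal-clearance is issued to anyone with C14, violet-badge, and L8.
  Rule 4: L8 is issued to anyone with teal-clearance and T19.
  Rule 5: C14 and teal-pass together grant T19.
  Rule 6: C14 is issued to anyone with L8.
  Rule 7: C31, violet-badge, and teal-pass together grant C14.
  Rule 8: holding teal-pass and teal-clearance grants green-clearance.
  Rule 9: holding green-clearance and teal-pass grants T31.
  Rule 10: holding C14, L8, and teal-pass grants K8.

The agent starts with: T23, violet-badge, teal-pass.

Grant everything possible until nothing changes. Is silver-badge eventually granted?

No

silver-badge would need C14 and K8 (Rule 2), but K8 is never granted.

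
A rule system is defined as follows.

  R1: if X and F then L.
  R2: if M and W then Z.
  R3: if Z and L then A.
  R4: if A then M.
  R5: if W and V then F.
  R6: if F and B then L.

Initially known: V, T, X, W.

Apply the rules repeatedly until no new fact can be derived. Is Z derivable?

Z would need M and W (R2), but M is never established.

No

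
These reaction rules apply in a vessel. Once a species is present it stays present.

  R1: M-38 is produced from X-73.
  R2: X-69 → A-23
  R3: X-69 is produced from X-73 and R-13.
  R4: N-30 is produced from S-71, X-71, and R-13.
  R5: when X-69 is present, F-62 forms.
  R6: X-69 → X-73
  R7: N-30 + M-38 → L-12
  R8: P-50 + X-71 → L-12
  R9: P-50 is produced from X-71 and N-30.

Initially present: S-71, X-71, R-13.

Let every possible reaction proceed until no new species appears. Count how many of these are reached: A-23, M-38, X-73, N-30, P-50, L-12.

S-71, X-71, and R-13 present → N-30 forms (R4).
X-71 and N-30 present → P-50 forms (R9).
P-50 and X-71 present → L-12 forms (R8).
A-23 would need X-69 (R2), but X-69 never forms.
M-38 would need X-73 (R1), but X-73 never forms.
X-73 would need X-69 (R6), but X-69 never forms.
N-30: reached.
P-50: reached.
L-12: reached.
Reached: N-30, P-50, and L-12 — 3 of the 6.

3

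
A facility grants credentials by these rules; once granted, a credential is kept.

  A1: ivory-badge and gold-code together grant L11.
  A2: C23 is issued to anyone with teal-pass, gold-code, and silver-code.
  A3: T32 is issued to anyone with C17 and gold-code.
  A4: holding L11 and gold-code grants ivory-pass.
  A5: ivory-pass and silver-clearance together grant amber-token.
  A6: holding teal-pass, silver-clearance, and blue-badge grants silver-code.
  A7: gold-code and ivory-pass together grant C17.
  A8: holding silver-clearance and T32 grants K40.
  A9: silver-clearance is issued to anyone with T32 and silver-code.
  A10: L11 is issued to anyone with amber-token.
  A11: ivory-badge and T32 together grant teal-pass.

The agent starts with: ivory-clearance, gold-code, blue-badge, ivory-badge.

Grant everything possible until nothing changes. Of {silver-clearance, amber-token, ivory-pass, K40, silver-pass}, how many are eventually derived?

1

Holding ivory-badge and gold-code grants L11 (A1).
Holding L11 and gold-code grants ivory-pass (A4).
silver-clearance would need T32 and silver-code (A9), but silver-code is never granted.
amber-token would need ivory-pass and silver-clearance (A5), but silver-clearance is never granted.
ivory-pass: reached.
K40 would need silver-clearance and T32 (A8), but silver-clearance is never granted.
No rule produces silver-pass, and it is not given.
Reached: ivory-pass — 1 of the 5.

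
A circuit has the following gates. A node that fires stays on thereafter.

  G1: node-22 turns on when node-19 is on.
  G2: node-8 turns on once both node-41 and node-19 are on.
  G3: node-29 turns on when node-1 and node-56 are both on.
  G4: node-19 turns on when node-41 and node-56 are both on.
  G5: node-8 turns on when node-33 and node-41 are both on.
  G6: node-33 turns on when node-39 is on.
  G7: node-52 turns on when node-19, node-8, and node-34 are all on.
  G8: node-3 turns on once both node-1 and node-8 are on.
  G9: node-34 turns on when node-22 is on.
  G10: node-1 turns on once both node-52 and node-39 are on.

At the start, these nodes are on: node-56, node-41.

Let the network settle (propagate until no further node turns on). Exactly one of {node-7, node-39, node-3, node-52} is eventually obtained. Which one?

node-52

node-41 and node-56 are on, so node-19 turns on (G4).
node-19 is on, so node-22 turns on (G1).
G2: node-41 and node-19 on → node-8 on.
node-22 is on, so node-34 turns on (G9).
G7: node-19, node-8, and node-34 on → node-52 on.
No rule produces node-39, and it is not given. node-3 would need node-1 and node-8 (G8), but node-1 never turns on. No rule produces node-7, and it is not given.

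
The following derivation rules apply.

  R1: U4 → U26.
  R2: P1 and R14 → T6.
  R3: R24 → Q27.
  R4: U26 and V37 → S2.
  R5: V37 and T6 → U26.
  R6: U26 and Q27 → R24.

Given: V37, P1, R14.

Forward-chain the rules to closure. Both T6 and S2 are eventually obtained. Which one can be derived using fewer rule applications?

T6: From P1 and R14, R2 gives T6. [1 rule application]
S2: P1 and R14 hold, so T6 follows (R2). V37 and T6 hold, so U26 follows (R5). U26 and V37 hold, so S2 follows (R4). [3 rule applications]
T6 needs fewer.

T6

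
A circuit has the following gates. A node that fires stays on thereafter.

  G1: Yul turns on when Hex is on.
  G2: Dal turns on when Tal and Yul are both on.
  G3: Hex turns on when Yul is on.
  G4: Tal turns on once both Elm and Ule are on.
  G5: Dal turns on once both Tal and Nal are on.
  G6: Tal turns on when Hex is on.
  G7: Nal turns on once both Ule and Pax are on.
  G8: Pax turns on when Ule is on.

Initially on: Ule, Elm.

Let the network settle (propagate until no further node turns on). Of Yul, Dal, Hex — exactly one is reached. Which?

G8: Ule on → Pax on.
G4: Elm and Ule on → Tal on.
Ule and Pax are on, so Nal turns on (G7).
Tal and Nal are on, so Dal turns on (G5).
Hex would need Yul (G3), but Yul never turns on. Yul would need Hex (G1), but Hex never turns on.

Dal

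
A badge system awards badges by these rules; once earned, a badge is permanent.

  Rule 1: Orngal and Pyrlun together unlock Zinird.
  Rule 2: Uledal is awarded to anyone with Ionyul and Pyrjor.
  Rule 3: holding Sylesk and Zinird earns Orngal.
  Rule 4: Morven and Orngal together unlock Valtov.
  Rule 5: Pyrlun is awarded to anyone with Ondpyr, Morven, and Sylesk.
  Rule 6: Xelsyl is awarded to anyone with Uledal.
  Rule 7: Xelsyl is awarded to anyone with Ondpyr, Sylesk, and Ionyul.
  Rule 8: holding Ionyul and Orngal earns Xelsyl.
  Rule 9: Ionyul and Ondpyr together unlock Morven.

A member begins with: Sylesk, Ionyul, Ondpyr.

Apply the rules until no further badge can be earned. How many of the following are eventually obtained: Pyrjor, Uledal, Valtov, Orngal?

0

No rule produces Pyrjor, and it is not given.
Uledal would need Ionyul and Pyrjor (Rule 2), but Pyrjor is never earned.
Valtov would need Morven and Orngal (Rule 4), but Orngal is never earned.
Orngal would need Sylesk and Zinird (Rule 3), but Zinird is never earned.
None of the 4 are reached.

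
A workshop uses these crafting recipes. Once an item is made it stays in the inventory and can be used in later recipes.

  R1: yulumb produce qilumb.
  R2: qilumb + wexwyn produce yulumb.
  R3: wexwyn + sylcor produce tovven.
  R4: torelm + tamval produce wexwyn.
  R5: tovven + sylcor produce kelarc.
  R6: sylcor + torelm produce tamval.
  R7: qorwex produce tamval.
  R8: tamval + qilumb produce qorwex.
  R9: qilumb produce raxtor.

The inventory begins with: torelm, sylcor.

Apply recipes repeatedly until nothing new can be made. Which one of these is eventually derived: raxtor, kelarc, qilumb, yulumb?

Using R6, sylcor and torelm make tamval.
torelm + tamval → wexwyn (R4).
wexwyn + sylcor → tovven (R3).
tovven + sylcor → kelarc (R5).
raxtor would need qilumb (R9), but qilumb is never obtained. yulumb would need qilumb and wexwyn (R2), but qilumb is never obtained. qilumb would need yulumb (R1), but yulumb is never obtained.

kelarc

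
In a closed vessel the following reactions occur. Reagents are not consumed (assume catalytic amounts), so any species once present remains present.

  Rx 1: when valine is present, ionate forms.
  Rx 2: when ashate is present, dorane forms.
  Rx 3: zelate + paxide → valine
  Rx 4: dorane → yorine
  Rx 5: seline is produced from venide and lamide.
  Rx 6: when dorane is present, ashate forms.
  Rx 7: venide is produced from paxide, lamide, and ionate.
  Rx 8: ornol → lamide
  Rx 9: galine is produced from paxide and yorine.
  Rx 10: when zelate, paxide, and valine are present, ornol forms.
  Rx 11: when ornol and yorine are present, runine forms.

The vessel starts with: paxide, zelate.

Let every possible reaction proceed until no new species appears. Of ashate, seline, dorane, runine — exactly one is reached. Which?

seline

zelate and paxide present → valine forms (Rx 3).
zelate, paxide, and valine present → ornol forms (Rx 10).
valine present → ionate forms (Rx 1).
ornol present → lamide forms (Rx 8).
paxide, lamide, and ionate present → venide forms (Rx 7).
venide and lamide present → seline forms (Rx 5).
ashate would need dorane (Rx 6), but dorane never forms. dorane would need ashate (Rx 2), but ashate never forms. runine would need ornol and yorine (Rx 11), but yorine never forms.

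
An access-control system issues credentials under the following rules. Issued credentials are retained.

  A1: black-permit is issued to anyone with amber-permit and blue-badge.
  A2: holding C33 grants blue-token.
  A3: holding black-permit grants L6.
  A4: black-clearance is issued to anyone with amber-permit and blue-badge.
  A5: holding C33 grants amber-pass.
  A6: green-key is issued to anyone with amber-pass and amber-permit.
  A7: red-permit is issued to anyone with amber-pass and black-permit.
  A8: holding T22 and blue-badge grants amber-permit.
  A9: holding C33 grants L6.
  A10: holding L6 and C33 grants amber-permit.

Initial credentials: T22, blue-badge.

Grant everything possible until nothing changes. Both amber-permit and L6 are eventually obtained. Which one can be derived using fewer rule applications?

amber-permit: Holding T22 and blue-badge grants amber-permit (A8). [1 rule application]
L6: Holding T22 and blue-badge grants amber-permit (A8). Holding amber-permit and blue-badge grants black-permit (A1). Holding black-permit grants L6 (A3). [3 rule applications]
amber-permit needs fewer.

amber-permit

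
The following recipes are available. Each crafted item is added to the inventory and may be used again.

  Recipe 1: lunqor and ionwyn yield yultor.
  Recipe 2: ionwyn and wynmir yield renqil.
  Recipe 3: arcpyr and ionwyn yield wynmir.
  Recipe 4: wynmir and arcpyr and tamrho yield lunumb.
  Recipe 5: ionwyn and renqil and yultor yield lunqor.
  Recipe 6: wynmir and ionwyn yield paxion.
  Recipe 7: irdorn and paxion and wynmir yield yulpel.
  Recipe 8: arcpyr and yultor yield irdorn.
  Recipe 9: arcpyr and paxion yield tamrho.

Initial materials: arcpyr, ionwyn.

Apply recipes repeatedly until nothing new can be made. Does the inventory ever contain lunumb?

Yes

arcpyr and ionwyn → wynmir (Recipe 3).
Using Recipe 6, wynmir and ionwyn make paxion.
Using Recipe 9, arcpyr and paxion make tamrho.
wynmir and arcpyr and tamrho → lunumb (Recipe 4).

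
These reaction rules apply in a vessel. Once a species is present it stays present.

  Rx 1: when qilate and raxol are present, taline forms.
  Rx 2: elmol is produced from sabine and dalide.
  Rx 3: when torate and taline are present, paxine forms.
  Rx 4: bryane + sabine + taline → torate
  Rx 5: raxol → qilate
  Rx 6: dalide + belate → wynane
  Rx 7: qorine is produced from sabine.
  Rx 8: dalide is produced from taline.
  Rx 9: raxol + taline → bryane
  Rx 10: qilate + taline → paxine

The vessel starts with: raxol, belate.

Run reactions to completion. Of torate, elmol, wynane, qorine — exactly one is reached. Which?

wynane

raxol present → qilate forms (Rx 5).
qilate and raxol present → taline forms (Rx 1).
taline present → dalide forms (Rx 8).
dalide and belate present → wynane forms (Rx 6).
elmol would need sabine and dalide (Rx 2), but sabine never forms. qorine would need sabine (Rx 7), but sabine never forms. torate would need bryane, sabine, and taline (Rx 4), but sabine never forms.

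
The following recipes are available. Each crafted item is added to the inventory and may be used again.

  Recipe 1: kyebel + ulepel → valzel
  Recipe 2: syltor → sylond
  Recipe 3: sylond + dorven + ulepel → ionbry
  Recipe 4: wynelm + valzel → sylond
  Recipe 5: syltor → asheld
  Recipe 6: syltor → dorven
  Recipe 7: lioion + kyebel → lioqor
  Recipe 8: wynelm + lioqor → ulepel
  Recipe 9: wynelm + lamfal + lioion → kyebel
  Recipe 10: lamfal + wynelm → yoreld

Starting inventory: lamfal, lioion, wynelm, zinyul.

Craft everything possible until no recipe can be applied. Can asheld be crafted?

asheld would need syltor (Recipe 5), but syltor is never obtained.

No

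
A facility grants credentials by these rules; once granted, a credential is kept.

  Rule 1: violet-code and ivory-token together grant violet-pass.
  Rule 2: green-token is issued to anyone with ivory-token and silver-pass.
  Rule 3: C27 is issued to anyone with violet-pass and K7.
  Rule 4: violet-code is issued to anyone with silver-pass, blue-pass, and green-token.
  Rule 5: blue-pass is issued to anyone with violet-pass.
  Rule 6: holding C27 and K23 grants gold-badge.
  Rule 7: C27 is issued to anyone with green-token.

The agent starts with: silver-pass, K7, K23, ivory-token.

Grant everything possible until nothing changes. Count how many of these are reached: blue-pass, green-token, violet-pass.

Holding ivory-token and silver-pass grants green-token (Rule 2).
blue-pass would need violet-pass (Rule 5), but violet-pass is never granted.
green-token: reached.
violet-pass would need violet-code and ivory-token (Rule 1), but violet-code is never granted.
Reached: green-token — 1 of the 3.

1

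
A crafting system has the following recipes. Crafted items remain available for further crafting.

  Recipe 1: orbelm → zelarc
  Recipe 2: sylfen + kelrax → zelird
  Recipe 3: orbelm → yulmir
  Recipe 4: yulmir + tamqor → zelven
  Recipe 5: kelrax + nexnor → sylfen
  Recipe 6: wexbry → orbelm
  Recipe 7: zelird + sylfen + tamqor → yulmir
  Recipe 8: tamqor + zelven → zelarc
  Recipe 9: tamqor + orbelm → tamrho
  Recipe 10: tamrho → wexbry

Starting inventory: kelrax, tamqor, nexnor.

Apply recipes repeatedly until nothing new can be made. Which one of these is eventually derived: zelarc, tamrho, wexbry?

zelarc

Using Recipe 5, kelrax and nexnor make sylfen.
Using Recipe 2, sylfen and kelrax make zelird.
zelird + sylfen + tamqor → yulmir (Recipe 7).
Using Recipe 4, yulmir and tamqor make zelven.
Using Recipe 8, tamqor and zelven make zelarc.
tamrho would need tamqor and orbelm (Recipe 9), but orbelm is never obtained. wexbry would need tamrho (Recipe 10), but tamrho is never obtained.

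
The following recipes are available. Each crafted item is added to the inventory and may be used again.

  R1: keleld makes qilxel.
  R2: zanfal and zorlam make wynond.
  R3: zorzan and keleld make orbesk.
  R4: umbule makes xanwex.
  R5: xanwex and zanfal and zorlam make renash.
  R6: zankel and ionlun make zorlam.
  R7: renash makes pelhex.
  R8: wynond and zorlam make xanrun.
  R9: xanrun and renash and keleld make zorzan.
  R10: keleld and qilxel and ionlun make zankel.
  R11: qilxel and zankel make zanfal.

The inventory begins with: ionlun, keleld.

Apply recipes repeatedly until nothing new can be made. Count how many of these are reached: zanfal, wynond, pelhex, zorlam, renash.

keleld → qilxel (R1).
Using R10, keleld, qilxel, and ionlun make zankel.
qilxel and zankel → zanfal (R11).
Using R6, zankel and ionlun make zorlam.
Using R2, zanfal and zorlam make wynond.
zanfal: reached.
wynond: reached.
pelhex would need renash (R7), but renash is never obtained.
zorlam: reached.
renash would need xanwex, zanfal, and zorlam (R5), but xanwex is never obtained.
Reached: zanfal, wynond, and zorlam — 3 of the 5.

3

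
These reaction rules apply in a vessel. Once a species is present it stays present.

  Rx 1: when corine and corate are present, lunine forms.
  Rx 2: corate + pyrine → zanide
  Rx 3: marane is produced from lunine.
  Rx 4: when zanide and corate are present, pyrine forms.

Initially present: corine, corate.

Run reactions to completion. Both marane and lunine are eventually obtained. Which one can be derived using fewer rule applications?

lunine

lunine: corine and corate present → lunine forms (Rx 1). [1 rule application]
marane: corine and corate present → lunine forms (Rx 1). lunine present → marane forms (Rx 3). [2 rule applications]
lunine needs fewer.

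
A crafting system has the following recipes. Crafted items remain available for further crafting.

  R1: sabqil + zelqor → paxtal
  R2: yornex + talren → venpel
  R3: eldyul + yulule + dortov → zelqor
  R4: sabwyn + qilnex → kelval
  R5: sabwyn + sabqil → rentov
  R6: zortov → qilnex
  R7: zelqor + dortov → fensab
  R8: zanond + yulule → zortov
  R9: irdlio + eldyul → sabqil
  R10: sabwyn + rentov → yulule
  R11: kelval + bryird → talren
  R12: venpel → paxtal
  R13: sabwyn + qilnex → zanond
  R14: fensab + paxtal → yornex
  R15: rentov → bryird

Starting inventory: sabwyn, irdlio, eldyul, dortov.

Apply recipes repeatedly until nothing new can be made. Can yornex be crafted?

Yes

Using R9, irdlio and eldyul make sabqil.
Using R5, sabwyn and sabqil make rentov.
Using R10, sabwyn and rentov make yulule.
Using R3, eldyul, yulule, and dortov make zelqor.
sabqil + zelqor → paxtal (R1).
zelqor + dortov → fensab (R7).
fensab + paxtal → yornex (R14).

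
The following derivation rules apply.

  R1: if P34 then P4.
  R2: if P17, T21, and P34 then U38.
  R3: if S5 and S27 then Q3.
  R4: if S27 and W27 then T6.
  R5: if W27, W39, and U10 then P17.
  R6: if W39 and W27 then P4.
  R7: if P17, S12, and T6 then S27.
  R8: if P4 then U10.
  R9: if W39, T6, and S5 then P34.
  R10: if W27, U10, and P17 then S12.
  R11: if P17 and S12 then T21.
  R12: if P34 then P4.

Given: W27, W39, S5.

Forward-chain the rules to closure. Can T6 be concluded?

T6 would need S27 and W27 (R4), but S27 is never established.

No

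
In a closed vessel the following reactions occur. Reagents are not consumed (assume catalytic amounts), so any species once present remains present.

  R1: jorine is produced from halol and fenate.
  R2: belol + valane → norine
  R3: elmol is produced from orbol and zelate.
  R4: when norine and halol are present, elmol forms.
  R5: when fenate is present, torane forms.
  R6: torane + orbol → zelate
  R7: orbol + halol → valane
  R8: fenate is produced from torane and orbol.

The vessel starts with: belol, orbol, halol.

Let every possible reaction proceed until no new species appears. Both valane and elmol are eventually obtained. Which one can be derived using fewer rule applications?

valane

valane: orbol and halol present → valane forms (R7). [1 rule application]
elmol: orbol and halol present → valane forms (R7). belol and valane present → norine forms (R2). norine and halol present → elmol forms (R4). [3 rule applications]
valane needs fewer.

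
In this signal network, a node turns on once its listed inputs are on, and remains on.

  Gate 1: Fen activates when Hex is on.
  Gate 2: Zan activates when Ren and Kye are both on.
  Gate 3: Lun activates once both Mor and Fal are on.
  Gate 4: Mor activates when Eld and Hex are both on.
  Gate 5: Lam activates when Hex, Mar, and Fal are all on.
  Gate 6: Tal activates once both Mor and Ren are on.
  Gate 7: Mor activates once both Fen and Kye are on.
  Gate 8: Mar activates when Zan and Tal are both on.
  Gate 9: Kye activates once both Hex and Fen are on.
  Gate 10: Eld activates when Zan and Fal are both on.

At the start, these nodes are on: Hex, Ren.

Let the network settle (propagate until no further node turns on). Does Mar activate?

Yes

Hex is on, so Fen activates (Gate 1).
Gate 9: Hex and Fen on → Kye on.
Gate 7: Fen and Kye on → Mor on.
Ren and Kye are on, so Zan activates (Gate 2).
Mor and Ren are on, so Tal activates (Gate 6).
Zan and Tal are on, so Mar activates (Gate 8).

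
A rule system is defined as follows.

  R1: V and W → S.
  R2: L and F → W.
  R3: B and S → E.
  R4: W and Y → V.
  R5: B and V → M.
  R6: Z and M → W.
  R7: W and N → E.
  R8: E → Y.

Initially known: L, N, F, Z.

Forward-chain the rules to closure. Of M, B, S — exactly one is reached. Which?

S

From L and F, R2 gives W.
From W and N, R7 gives E.
From E, R8 gives Y.
W and Y hold, so V follows (R4).
From V and W, R1 gives S.
No rule produces B, and it is not given. M would need B and V (R5), but B is never established.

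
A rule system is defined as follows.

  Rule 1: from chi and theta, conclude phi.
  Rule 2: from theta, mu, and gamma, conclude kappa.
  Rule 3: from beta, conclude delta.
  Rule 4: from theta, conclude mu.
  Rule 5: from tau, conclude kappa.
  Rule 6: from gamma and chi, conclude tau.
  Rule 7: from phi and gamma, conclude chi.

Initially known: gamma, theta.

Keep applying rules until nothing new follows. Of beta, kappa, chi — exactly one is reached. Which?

From theta, Rule 4 gives mu.
From theta, mu, and gamma, Rule 2 gives kappa.
chi would need phi and gamma (Rule 7), but phi is never established. No rule produces beta, and it is not given.

kappa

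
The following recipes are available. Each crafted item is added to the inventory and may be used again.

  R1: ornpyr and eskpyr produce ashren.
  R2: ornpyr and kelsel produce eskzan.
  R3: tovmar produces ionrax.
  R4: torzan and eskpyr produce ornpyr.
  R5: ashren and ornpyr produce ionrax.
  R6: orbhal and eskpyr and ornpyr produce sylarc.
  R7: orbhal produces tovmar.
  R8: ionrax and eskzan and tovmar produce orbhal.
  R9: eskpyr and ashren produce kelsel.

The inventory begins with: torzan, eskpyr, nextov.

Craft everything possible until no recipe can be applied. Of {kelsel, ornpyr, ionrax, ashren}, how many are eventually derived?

4

Using R4, torzan and eskpyr make ornpyr.
Using R1, ornpyr and eskpyr make ashren.
eskpyr and ashren → kelsel (R9).
ashren and ornpyr → ionrax (R5).
kelsel: reached.
ornpyr: reached.
ionrax: reached.
ashren: reached.
All 4 are reached.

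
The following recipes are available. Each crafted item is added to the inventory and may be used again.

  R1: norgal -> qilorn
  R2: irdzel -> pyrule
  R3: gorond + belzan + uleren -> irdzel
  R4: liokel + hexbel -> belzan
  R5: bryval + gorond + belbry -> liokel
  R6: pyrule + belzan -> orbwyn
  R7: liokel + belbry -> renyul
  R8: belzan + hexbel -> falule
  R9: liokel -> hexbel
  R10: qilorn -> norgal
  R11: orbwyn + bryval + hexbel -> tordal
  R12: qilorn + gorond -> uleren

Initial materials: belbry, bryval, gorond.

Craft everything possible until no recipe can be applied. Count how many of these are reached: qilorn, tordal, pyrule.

0

qilorn would need norgal (R1), but norgal is never obtained.
tordal would need orbwyn, bryval, and hexbel (R11), but orbwyn is never obtained.
pyrule would need irdzel (R2), but irdzel is never obtained.
None of the 3 are reached.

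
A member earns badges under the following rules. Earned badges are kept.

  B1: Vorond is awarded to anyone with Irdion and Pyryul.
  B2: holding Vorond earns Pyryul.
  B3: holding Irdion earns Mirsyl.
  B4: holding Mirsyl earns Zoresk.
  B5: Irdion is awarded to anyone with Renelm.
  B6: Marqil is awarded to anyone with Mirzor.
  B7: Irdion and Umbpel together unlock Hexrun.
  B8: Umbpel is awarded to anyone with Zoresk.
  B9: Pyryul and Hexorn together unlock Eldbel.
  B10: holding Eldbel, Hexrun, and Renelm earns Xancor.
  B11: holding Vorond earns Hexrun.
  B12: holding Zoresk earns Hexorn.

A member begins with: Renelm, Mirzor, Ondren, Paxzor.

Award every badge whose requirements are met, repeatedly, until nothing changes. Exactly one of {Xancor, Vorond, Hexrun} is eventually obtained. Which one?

Hexrun

With Renelm, Irdion is earned (B5).
With Irdion, Mirsyl is earned (B3).
With Mirsyl, Zoresk is earned (B4).
With Zoresk, Umbpel is earned (B8).
With Irdion and Umbpel, Hexrun is earned (B7).
Xancor would need Eldbel, Hexrun, and Renelm (B10), but Eldbel is never earned. Vorond would need Irdion and Pyryul (B1), but Pyryul is never earned.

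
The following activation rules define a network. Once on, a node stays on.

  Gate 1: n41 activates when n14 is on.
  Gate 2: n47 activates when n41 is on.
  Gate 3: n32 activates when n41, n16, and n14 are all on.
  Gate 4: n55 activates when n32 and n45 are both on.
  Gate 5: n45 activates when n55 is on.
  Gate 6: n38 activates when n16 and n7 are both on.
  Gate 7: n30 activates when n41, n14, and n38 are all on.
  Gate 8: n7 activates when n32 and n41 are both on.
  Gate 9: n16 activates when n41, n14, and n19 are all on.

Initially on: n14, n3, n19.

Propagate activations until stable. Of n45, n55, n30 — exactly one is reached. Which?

n30

n14 is on, so n41 activates (Gate 1).
Gate 9: n41, n14, and n19 on → n16 on.
Gate 3: n41, n16, and n14 on → n32 on.
Gate 8: n32 and n41 on → n7 on.
n16 and n7 are on, so n38 activates (Gate 6).
Gate 7: n41, n14, and n38 on → n30 on.
n55 would need n32 and n45 (Gate 4), but n45 never turns on. n45 would need n55 (Gate 5), but n55 never turns on.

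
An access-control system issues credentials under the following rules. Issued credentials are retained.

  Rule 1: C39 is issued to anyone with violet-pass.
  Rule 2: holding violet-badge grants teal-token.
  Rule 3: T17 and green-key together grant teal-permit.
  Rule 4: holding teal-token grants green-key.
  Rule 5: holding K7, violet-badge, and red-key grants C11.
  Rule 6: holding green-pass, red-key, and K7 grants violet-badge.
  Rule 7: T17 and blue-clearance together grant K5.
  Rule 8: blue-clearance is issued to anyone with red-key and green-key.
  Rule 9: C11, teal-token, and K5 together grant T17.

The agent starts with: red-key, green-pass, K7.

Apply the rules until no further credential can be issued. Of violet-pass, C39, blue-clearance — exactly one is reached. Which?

blue-clearance

Holding green-pass, red-key, and K7 grants violet-badge (Rule 6).
Holding violet-badge grants teal-token (Rule 2).
Holding teal-token grants green-key (Rule 4).
Holding red-key and green-key grants blue-clearance (Rule 8).
C39 would need violet-pass (Rule 1), but violet-pass is never granted. No rule produces violet-pass, and it is not given.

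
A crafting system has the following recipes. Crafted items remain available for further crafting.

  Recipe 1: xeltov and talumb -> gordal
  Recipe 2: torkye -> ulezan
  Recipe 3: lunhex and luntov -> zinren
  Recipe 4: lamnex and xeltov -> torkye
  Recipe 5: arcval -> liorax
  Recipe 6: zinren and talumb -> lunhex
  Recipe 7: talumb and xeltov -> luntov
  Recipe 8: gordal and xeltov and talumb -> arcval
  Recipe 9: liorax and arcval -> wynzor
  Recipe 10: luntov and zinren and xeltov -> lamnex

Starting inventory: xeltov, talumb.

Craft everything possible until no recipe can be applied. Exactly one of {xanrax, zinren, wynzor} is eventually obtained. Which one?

wynzor

xeltov and talumb -> gordal (Recipe 1).
gordal and xeltov and talumb -> arcval (Recipe 8).
arcval -> liorax (Recipe 5).
Using Recipe 9, liorax and arcval make wynzor.
zinren would need lunhex and luntov (Recipe 3), but lunhex is never obtained. No rule produces xanrax, and it is not given.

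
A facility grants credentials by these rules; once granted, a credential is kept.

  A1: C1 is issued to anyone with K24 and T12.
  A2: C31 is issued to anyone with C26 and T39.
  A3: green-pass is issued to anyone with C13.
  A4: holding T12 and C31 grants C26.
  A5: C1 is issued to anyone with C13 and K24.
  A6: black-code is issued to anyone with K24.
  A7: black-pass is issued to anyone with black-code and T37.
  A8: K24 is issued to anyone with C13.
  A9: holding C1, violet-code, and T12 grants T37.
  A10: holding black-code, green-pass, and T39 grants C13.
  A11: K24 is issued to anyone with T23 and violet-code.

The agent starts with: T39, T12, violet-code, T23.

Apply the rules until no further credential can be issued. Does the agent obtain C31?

No

C31 would need C26 and T39 (A2), but C26 is never granted.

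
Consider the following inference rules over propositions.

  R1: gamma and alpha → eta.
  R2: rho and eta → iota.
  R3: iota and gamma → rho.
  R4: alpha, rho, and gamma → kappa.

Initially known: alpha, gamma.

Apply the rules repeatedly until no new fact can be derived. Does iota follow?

iota would need rho and eta (R2), but rho is never established.

No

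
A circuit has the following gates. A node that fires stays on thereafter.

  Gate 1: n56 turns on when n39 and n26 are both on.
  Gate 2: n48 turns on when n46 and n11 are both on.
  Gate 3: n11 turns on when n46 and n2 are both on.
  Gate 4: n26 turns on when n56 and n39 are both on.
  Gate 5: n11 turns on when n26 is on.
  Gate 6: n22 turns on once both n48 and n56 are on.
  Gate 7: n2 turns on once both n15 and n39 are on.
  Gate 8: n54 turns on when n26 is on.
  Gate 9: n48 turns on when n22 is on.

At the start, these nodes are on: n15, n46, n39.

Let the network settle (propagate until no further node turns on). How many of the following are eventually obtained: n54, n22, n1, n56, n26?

0

n54 would need n26 (Gate 8), but n26 never turns on.
n22 would need n48 and n56 (Gate 6), but n56 never turns on.
No rule produces n1, and it is not given.
n56 would need n39 and n26 (Gate 1), but n26 never turns on.
n26 would need n56 and n39 (Gate 4), but n56 never turns on.
None of the 5 are reached.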